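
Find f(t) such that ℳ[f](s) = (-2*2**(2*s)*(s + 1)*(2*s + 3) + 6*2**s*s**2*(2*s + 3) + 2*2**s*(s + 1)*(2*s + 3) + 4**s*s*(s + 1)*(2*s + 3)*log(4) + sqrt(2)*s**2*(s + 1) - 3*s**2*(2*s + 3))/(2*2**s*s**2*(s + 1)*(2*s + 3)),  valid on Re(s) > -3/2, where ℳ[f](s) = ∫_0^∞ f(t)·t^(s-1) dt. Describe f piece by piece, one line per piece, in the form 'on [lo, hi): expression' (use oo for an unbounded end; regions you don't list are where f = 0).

f breaks at 1/2, 1 into 3 integrals to sum
∫ over [0, 1/2) of t**(3/2)·t^(s-1) joins the sum
on [1/2, 1) integrate f = 3*t against the kernel
between 1 and 2 the integrand is log(t)·t^(s-1)

on [0, 1/2): t**(3/2)
on [1/2, 1): 3*t
on [1, 2): log(t)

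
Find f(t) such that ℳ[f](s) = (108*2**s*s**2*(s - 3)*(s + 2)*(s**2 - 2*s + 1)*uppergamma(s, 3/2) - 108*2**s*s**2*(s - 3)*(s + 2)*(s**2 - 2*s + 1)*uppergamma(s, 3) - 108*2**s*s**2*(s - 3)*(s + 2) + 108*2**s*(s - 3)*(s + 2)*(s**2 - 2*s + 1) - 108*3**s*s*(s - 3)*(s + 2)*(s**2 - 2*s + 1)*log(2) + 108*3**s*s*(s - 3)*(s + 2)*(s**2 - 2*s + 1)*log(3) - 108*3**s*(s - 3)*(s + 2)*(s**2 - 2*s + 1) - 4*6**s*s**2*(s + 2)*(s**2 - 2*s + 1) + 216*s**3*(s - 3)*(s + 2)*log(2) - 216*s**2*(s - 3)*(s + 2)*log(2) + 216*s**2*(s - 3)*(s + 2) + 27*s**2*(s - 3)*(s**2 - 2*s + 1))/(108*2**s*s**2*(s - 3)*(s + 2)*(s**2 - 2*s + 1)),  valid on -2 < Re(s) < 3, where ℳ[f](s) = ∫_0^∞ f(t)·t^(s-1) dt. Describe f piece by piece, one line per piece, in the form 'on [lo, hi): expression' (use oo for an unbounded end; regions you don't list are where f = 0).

split f at 1/2, 1, 3/2, 3: ℳ[f](s) collects 5 kernel integrals
on [0, 1/2) integrate f = t**2 against the kernel
segment 1/2 to 1 holds log(t)/t; add its integral
the [1, 3/2) slice contributes ∫ log(t)·t^(s-1) dt
segment 3/2 to 3 holds exp(-t); add its integral
∫ over [3, ∞) of t**(-3)·t^(s-1) joins the sum

on [0, 1/2): t**2
on [1/2, 1): log(t)/t
on [1, 3/2): log(t)
on [3/2, 3): exp(-t)
on [3, oo): t**(-3)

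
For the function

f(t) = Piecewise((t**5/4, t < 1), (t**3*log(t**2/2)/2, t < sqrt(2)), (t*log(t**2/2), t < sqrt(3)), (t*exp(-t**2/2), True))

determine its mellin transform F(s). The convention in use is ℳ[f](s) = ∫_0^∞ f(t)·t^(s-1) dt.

(2**(s/2 + 3/2)*(s + 1)**2*(s + 5)*(4*s + (s + 1)**2 + 8)*uppergamma(s/2 + 1/2, 3/2) + 2**(s/2 + 7/2)*(-s - 5)*(s + 1)**2 + 2**(s/2 + 7/2)*(s + 5)*(4*s + (s + 1)**2 + 8) + 3**(s/2 + 1/2)*(s + 1)*(s + 5)*(-4*log(2) + 4*log(3))*(4*s + (s + 1)**2 + 8) - 8*3**(s/2 + 1/2)*(s + 5)*(4*s + (s + 1)**2 + 8) + (s + 1)**3*(s + 5)*log(4) + 4*(s + 1)**2*(s + 5)*log(2) + 4*(s + 1)**2*(s + 5) + (s + 1)**2*(4*s + (s + 1)**2 + 8))/(4*(s + 1)**2*(s + 5)*(4*s + (s + 1)**2 + 8))
  Re(s) > -5

strip the shared t-power: t**4/4 on [0, 1); t**2*log(t**2/2)/2 on [1, sqrt(2)); log(t**2/2) on [sqrt(2), sqrt(3)); …
undo the power substitution: t**2/4 on [0, 1); t*log(t/2)/2 on [1, 2); log(t/2) on [2, 3); …
remove the common scale on t first: t**2 on [0, 1/2); t*log(t) on [1/2, 1); log(t) on [1, 3/2); …
the 4 pieces separated at 1, sqrt(2), sqrt(3) each add one integral
for t in [0, 1): the term is ∫ t**5/4·t^(s-1)
the [1, sqrt(2)) slice contributes ∫ t**3*log(t**2/2)/2·t^(s-1) dt
on [sqrt(2), sqrt(3)): add ∫ t*log(t**2/2)·t^(s-1) dt
∫ over [sqrt(3), ∞) of t*exp(-t**2/2)·t^(s-1) joins the sum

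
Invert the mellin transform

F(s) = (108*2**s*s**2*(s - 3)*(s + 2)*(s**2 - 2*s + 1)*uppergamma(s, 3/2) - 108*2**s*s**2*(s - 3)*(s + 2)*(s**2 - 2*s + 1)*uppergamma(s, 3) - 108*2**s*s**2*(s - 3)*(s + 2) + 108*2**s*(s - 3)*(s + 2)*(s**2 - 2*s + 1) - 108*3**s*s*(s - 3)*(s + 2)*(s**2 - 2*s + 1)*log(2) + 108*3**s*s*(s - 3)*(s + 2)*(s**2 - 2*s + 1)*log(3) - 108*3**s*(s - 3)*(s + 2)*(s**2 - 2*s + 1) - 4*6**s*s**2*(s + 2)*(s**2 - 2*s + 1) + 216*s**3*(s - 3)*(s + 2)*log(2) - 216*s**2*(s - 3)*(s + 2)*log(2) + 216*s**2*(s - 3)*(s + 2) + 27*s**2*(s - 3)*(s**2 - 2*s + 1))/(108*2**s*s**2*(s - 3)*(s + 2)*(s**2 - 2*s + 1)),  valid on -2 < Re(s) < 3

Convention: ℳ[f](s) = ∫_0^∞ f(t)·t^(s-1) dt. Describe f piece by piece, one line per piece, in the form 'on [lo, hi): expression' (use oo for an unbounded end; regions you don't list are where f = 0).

on [0, 1/2): t**2
on [1/2, 1): log(t)/t
on [1, 3/2): log(t)
on [3/2, 3): exp(-t)
on [3, oo): t**(-3)

treat the 5 regions marked off by 1/2, 1, 3/2, 3 separately and sum
segment [0, 1/2) carries t**2; integrate it
between 1/2 and 1 the integrand is log(t)/t·t^(s-1)
[1, 3/2) adds the kernel integral of log(t)
∫ over [3/2, 3) of exp(-t)·t^(s-1) joins the sum
∫ over [3, ∞) of t**(-3)·t^(s-1) joins the sum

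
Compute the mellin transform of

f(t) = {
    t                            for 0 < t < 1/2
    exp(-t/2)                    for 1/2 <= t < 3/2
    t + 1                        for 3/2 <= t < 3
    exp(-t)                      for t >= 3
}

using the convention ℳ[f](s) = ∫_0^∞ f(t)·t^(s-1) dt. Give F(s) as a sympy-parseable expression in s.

(2*2**s*s*(s + 1)*uppergamma(s, 3) - 5*3**s*s - 2*3**s + 2*4**s*s*(s + 1)*uppergamma(s, 1/4) - 2*4**s*s*(s + 1)*uppergamma(s, 3/4) + 8*6**s*s + 2*6**s + s)/(2*2**s*s*(s + 1))
  Re(s) > -1

slice at 1/2, 3/2, 3, transform all 4 pieces, and sum them
segment [0, 1/2) carries t; integrate it
the [1/2, 3/2) slice contributes ∫ exp(-t/2)·t^(s-1) dt
segment [3/2, 3) carries (t + 1); integrate it
segment 3 to ∞ holds exp(-t); add its integral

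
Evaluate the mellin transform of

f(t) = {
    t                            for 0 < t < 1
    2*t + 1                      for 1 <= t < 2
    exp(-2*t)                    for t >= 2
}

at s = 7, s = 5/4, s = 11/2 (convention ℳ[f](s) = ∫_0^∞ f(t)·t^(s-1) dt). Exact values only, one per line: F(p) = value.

F(7) = 2185*exp(-4)/8 + 4593/56
F(5/4) = -56/45 + 2**(3/4)*uppergamma(5/4, 4)/4 + 232*2**(1/4)/45
F(11/2) = (sqrt(2)*(135135*sqrt(pi)*exp(4)*erfc(2) + 9266972)/292864 + (-98304 + 7471104*sqrt(2))*exp(4)/292864)*exp(-4)

along the cuts 1, 2, ℳ[f](s) splits into 3 integrals
segment [0, 1) carries t; integrate it
on [1, 2): add ∫ (2*t + 1)·t^(s-1) dt
segment [2, ∞) carries exp(-2*t); integrate it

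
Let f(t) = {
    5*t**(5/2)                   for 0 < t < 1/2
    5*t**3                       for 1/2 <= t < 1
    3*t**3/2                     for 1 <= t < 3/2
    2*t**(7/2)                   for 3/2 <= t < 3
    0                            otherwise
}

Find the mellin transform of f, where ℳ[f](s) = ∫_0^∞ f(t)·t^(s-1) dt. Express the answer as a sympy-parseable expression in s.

(-10*2**(-s - 3)*(2*s + 5)*(2*s + 7) + 20*2**(-s - 5/2)*(s + 3)*(2*s + 7) + 8*3**(s + 7/2)*(s + 3)*(2*s + 5) + 3*(3/2)**(s + 3)*(2*s + 5)*(2*s + 7) - 8*(3/2)**(s + 7/2)*(s + 3)*(2*s + 5) + 7*(2*s + 5)*(2*s + 7))/(2*(s + 3)*(2*s + 5)*(2*s + 7))
  Re(s) > -5/2

slice at 1/2, 1, 3/2, transform all 4 pieces, and sum them
over [0, 1/2), the kernel integral of 5*t**(5/2) enters the sum
[1/2, 1) adds the kernel integral of 5*t**3
over [1, 3/2), the kernel integral of 3*t**3/2 enters the sum
the [3/2, 3) slice contributes ∫ 2*t**(7/2)·t^(s-1) dt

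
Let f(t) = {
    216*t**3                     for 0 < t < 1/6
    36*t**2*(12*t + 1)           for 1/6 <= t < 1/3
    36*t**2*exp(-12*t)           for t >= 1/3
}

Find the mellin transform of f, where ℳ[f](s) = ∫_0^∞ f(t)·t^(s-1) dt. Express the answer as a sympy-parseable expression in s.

(80*2**(2*s)*(s + 2) + 16*2**(2*s) - 8*2**s*(s + 2) - 4*2**s + (s + 2)*(s + 3)*uppergamma(s + 2, 4))/(4*12**s*(s + 2)*(s + 3))
  Re(s) > -3

invert the common scale on t to get 8*t**3 on [0, 1/2); 4*t**2*(4*t + 1) on [1/2, 1); 4*t**2*exp(-4*t) on [1, ∞)
peel off the common scale on t: t**3 on [0, 1); t**2*(2*t + 1) on [1, 2); t**2*exp(-2*t) on [2, ∞)
reversing the shared t-power: t on [0, 1); 2*t + 1 on [1, 2); exp(-2*t) on [2, ∞)
cuts at 1/6, 1/3: linearity sums the 3 kernel integrals
piece [0, 1/6): integrate 216*t**3 against the kernel
segment 1/6 to 1/3 holds 36*t**2*(12*t + 1); add its integral
∫ over [1/3, ∞) of 36*t**2*exp(-12*t)·t^(s-1) joins the sum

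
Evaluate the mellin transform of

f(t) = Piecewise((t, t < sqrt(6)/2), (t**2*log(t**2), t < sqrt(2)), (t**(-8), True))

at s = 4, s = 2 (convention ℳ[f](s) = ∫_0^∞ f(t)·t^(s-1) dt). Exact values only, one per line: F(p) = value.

the power substitution comes off first: sqrt(t) on [0, 3/2); t*log(t) on [3/2, 2); t**(-4) on [2, ∞)
cuts at sqrt(6)/2, sqrt(2): linearity sums the 3 kernel integrals
segment [0, sqrt(6)/2) carries t; integrate it
segment sqrt(6)/2 to sqrt(2) holds t**2*log(t**2); add its integral
piece [sqrt(2), ∞): integrate t**(-8) against the kernel

F(4) = -9*log(3)/16 - 7/36 + 9*sqrt(6)/40 + 91*log(2)/48
F(2) = -9*log(3)/16 - 19/96 + sqrt(6)/4 + 25*log(2)/16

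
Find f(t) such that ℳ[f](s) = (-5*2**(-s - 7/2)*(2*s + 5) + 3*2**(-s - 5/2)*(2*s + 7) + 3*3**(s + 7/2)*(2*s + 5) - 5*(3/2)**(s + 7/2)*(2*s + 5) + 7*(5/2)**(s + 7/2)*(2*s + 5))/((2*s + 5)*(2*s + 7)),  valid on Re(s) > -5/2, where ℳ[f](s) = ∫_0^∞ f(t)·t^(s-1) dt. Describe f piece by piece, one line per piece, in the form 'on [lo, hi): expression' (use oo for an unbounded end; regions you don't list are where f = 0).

summing 4 kernel integrals split by 1/2, 3/2, 5/2 yields ℳ[f](s)
between 0 and 1/2 the integrand is 3*t**(5/2)/2·t^(s-1)
the [1/2, 3/2) slice contributes ∫ 5*t**(7/2)/2·t^(s-1) dt
[3/2, 5/2) adds the kernel integral of 5*t**(7/2)
∫ over [5/2, 3) of 3*t**(7/2)/2·t^(s-1) joins the sum

on [0, 1/2): 3*t**(5/2)/2
on [1/2, 3/2): 5*t**(7/2)/2
on [3/2, 5/2): 5*t**(7/2)
on [5/2, 3): 3*t**(7/2)/2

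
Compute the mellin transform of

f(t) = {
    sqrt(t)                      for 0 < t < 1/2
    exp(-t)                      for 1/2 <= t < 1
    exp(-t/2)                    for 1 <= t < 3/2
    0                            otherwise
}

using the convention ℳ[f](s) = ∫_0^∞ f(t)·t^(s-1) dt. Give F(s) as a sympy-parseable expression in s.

integrate the 3 segments split at 1/2, 1, then add the results
over [0, 1/2), the kernel integral of sqrt(t) enters the sum
segment 1/2 to 1 holds exp(-t); add its integral
between 1 and 3/2 the integrand is exp(-t/2)·t^(s-1)

(2**s*(2*s + 1)*uppergamma(s, 1/2) - 2**s*(2*s + 1)*uppergamma(s, 1) + 4**s*(2*s + 1)*uppergamma(s, 1/2) - 4**s*(2*s + 1)*uppergamma(s, 3/4) + sqrt(2))/(2**s*(2*s + 1))
  Re(s) > -1/2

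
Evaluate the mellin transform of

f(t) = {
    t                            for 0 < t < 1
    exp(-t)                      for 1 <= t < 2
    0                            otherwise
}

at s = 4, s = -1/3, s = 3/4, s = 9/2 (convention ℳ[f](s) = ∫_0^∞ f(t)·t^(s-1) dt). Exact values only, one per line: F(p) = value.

F(4) = -38*exp(-2) + 1/5 + 16*exp(-1)
F(-1/3) = -uppergamma(-1/3, 2) + uppergamma(-1/3, 1) + 3/2
F(3/4) = -uppergamma(3/4, 2) + uppergamma(3/4, 1) + 4/7
F(9/2) = (-9262*sqrt(2) + (-1155*sqrt(pi)*erfc(sqrt(2)) + 32 + 1155*sqrt(pi)*erfc(1))*exp(2) + 4642*E)*exp(-2)/176

along the cuts 1, ℳ[f](s) splits into 2 integrals
[0, 1) adds the kernel integral of t
over [1, 2), the kernel integral of exp(-t) enters the sum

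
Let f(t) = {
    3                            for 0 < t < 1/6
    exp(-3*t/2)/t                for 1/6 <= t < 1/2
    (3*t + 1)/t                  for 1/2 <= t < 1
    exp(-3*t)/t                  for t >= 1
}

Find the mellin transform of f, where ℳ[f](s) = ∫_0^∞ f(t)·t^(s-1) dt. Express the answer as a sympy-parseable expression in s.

strip the shared t-power: 3*t on [0, 1/6); exp(-3*t/2) on [1/6, 1/2); 3*t + 1 on [1/2, 1); …
invert the common scale on t to get t on [0, 1/2); exp(-t/2) on [1/2, 3/2); t + 1 on [3/2, 3); …
linearity at 1/6, 1/2, 1 turns ℳ[f](s) into 4 summed integrals
the [0, 1/6) slice contributes ∫ 3·t^(s-1) dt
on [1/6, 1/2): add ∫ exp(-3*t/2)/t·t^(s-1) dt
piece [1/2, 1): integrate (3*t + 1)/t against the kernel
segment 1 to ∞ holds exp(-3*t)/t; add its integral

(3*2**(2*s)*s*(s - 1)*uppergamma(s - 1, 1/4) - 3*2**(2*s)*s*(s - 1)*uppergamma(s - 1, 3/4) + 6*2**s*s*(s - 1)*uppergamma(s - 1, 3) + 10*3**s*(1 - s) - 4*3**s + 8*6**s*(s - 1) + 2*6**s + 6*s - 6)/(2*6**s*s*(s - 1))
  Re(s) > 0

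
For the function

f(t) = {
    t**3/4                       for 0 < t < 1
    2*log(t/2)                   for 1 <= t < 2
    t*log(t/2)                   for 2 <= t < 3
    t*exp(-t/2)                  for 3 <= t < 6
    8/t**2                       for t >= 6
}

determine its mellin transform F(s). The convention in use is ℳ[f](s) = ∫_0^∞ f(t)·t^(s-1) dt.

(72*2**s*(s - 2)*(s + 1)**2*(s + 3)*(2*s - (s + 1)**2 + 1)*uppergamma(s + 1, 3/2) - 72*2**s*(s - 2)*(s + 1)**2*(s + 3)*(2*s - (s + 1)**2 + 1)*uppergamma(s + 1, 3) + 72*2**s*(s - 2)*(s + 1)**2*(s + 3) + 72*2**s*(s - 2)*(s + 3)*(2*s - (s + 1)**2 + 1) + 3**s*(s - 2)*(s + 1)*(s + 3)*(-108*log(2) + 108*log(3))*(2*s - (s + 1)**2 + 1) - 108*3**s*(s - 2)*(s + 3)*(2*s - (s + 1)**2 + 1) - 8*6**s*(s + 1)**2*(s + 3)*(2*s - (s + 1)**2 + 1) - 72*(s - 2)*(s + 1)**3*(s + 3)*log(2) - 72*(s - 2)*(s + 1)**2*(s + 3) + 72*(s - 2)*(s + 1)**2*(s + 3)*log(2) + 9*(s - 2)*(s + 1)**2*(2*s - (s + 1)**2 + 1))/(36*(s - 2)*(s + 1)**2*(s + 3)*(2*s - (s + 1)**2 + 1))
  -3 < Re(s) < 2

strip the shared t-power: t**2/4 on [0, 1); 2*log(t/2)/t on [1, 2); log(t/2) on [2, 3); …
peel off the common scale on t: t**2 on [0, 1/2); log(t)/t on [1/2, 1); log(t) on [1, 3/2); …
decompose at 1, 2, 3, 6; ℳ[f](s) sums the 5 pieces' integrals
on [0, 1): add ∫ t**3/4·t^(s-1) dt
∫ over [1, 2) of 2*log(t/2)·t^(s-1) joins the sum
piece [2, 3): integrate t*log(t/2) against the kernel
on [3, 6): add ∫ t*exp(-t/2)·t^(s-1) dt
segment 6 to ∞ holds 8/t**2; add its integral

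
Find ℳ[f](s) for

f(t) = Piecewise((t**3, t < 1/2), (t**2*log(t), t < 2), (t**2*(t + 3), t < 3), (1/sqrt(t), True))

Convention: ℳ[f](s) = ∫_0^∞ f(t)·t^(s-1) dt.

peel off the shared t-power: t on [0, 1/2); log(t) on [1/2, 2); t + 3 on [2, 3); …
integrate the 4 segments split at 1/2, 2, 3, then add the results
∫ over [0, 1/2) of t**3·t^(s-1) joins the sum
piece [1/2, 2): integrate t**2*log(t) against the kernel
∫ over [2, 3) of t**2*(t + 3)·t^(s-1) joins the sum
for t in [3, ∞): the term is ∫ 1/sqrt(t)·t^(s-1)

(480*2**(2*s)*(1 - 2*s)*(s + 2)**2 + 96*2**(2*s)*(s + 2)*(s + 3)*(2*s - 1)*log(2) - 288*2**(2*s)*(s + 2)*(2*s - 1) - 96*2**(2*s)*(s + 3)*(2*s - 1) - 16*sqrt(3)*6**s*(s + 2)**2*(s + 3) + 1296*6**s*(s + 2)**2*(2*s - 1) + 648*6**s*(s + 2)*(2*s - 1) + 3*(s + 2)**2*(2*s - 1) + 6*(s + 2)*(s + 3)*(2*s - 1)*log(2) + 6*(s + 3)*(2*s - 1))/(24*2**s*(s + 2)**2*(s + 3)*(2*s - 1))
  -3 < Re(s) < 1/2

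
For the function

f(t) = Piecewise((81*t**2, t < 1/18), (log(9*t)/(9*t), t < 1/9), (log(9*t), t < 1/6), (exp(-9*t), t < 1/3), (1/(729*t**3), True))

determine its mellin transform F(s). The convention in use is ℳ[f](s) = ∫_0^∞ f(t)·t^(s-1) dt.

(108*2**s*s**2*(s - 3)*(s + 2)*(s**2 - 2*s + 1)*uppergamma(s, 3/2) - 108*2**s*s**2*(s - 3)*(s + 2)*(s**2 - 2*s + 1)*uppergamma(s, 3) - 108*2**s*s**2*(s - 3)*(s + 2) + 108*2**s*(s - 3)*(s + 2)*(s**2 - 2*s + 1) - 108*3**s*s*(s - 3)*(s + 2)*(s**2 - 2*s + 1)*log(2) + 108*3**s*s*(s - 3)*(s + 2)*(s**2 - 2*s + 1)*log(3) - 108*3**s*(s - 3)*(s + 2)*(s**2 - 2*s + 1) - 4*6**s*s**2*(s + 2)*(s**2 - 2*s + 1) + 216*s**3*(s - 3)*(s + 2)*log(2) - 216*s**2*(s - 3)*(s + 2)*log(2) + 216*s**2*(s - 3)*(s + 2) + 27*s**2*(s - 3)*(s**2 - 2*s + 1))/(108*18**s*s**2*(s - 3)*(s + 2)*(s**2 - 2*s + 1))
  -2 < Re(s) < 3

peel off the common scale on t: 9*t**2 on [0, 1/6); log(3*t)/(3*t) on [1/6, 1/3); log(3*t) on [1/3, 1/2); …
strip the common scale on t: t**2 on [0, 1/2); log(t)/t on [1/2, 1); log(t) on [1, 3/2); …
slice at 1/18, 1/9, 1/6, 1/3, transform all 5 pieces, and sum them
∫ over [0, 1/18) of 81*t**2·t^(s-1) joins the sum
over [1/18, 1/9), the kernel integral of log(9*t)/(9*t) enters the sum
over [1/9, 1/6), the kernel integral of log(9*t) enters the sum
∫ exp(-9*t)·t^(s-1) over [1/6, 1/3)
piece [1/3, ∞): integrate 1/(729*t**3) against the kernel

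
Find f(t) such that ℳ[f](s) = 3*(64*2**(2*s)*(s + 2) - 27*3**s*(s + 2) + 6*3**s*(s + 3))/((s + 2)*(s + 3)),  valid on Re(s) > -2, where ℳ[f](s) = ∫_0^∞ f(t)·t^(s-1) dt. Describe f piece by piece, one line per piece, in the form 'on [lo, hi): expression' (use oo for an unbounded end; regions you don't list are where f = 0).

linearity at 3 turns ℳ[f](s) into 2 summed integrals
[0, 3) adds the kernel integral of 2*t**2
on [3, 4): add ∫ 3*t**3·t^(s-1) dt

on [0, 3): 2*t**2
on [3, 4): 3*t**3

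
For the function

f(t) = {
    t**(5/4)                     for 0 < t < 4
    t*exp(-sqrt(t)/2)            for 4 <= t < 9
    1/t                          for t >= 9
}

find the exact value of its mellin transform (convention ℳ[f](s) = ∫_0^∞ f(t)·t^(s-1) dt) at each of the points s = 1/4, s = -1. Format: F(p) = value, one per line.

remove the power substitution first: t**(5/2) on [0, 2); t**2*exp(-t/2) on [2, 3); t**(-2) on [3, ∞)
peel off the shared t-power: sqrt(t) on [0, 2); exp(-t/2) on [2, 3); t**(-4) on [3, ∞)
summing 3 kernel integrals split by 4, 9 yields ℳ[f](s)
for t in [0, 4): the term is ∫ t**(5/4)·t^(s-1)
piece [4, 9): integrate t*exp(-sqrt(t)/2) against the kernel
the [9, ∞) slice contributes ∫ 1/t·t^(s-1) dt

F(1/4) = -24*sqrt(3)*exp(-3/2) - 6*sqrt(2)*sqrt(pi)*erfc(sqrt(6)/2) + 4*sqrt(3)/27 + 6*sqrt(2)*sqrt(pi)*erfc(1) + 16/3 + 20*sqrt(2)*exp(-1)
F(-1) = 2*Ei(-3/2) + 1/162 - 2*Ei(-1) + 4*sqrt(2)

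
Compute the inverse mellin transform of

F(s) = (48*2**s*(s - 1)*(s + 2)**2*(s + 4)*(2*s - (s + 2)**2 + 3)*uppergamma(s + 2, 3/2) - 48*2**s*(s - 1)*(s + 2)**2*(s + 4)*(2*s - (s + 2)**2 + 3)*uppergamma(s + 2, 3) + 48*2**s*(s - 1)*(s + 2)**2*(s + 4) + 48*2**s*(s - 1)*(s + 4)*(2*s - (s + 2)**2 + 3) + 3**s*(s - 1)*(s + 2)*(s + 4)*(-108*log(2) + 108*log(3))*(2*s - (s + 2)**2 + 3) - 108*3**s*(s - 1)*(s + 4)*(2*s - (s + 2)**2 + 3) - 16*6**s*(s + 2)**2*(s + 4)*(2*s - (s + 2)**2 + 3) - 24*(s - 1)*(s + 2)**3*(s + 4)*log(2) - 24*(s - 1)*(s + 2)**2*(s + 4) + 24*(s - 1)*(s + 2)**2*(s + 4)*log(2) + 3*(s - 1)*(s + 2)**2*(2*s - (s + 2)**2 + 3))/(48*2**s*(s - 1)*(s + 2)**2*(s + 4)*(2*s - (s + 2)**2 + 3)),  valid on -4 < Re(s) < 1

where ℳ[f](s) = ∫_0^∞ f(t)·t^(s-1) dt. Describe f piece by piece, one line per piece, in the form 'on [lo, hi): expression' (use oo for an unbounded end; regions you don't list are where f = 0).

on [0, 1/2): t**4
on [1/2, 1): t*log(t)
on [1, 3/2): t**2*log(t)
on [3/2, 3): t**2*exp(-t)
on [3, oo): 1/t

undo the shared t-power: t**2 on [0, 1/2); log(t)/t on [1/2, 1); log(t) on [1, 3/2); …
breakpoints 1/2, 1, 3/2, 3: one integral from each of the 5 segments
[0, 1/2) adds the kernel integral of t**4
[1/2, 1) adds the kernel integral of t*log(t)
segment [1, 3/2) carries t**2*log(t); integrate it
for t in [3/2, 3): the term is ∫ t**2*exp(-t)·t^(s-1)
∫ over [3, ∞) of 1/t·t^(s-1) joins the sum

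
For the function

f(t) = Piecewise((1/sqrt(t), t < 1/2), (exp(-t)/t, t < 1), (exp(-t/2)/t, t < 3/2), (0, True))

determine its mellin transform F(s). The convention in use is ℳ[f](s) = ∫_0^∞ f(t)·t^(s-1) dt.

(2*2**s*(2*s - 1)*uppergamma(s - 1, 1/2) - 2*2**s*(2*s - 1)*uppergamma(s - 1, 1) + 4**s*(2*s - 1)*uppergamma(s - 1, 1/2) - 4**s*(2*s - 1)*uppergamma(s - 1, 3/4) + 4*sqrt(2))/(2*2**s*(2*s - 1))
  Re(s) > 1/2

reversing the shared t-power: sqrt(t) on [0, 1/2); exp(-t) on [1/2, 1); exp(-t/2) on [1, 3/2)
integrate the 3 segments split at 1/2, 1, then add the results
the [0, 1/2) slice contributes ∫ 1/sqrt(t)·t^(s-1) dt
∫ over [1/2, 1) of exp(-t)/t·t^(s-1) joins the sum
over [1, 3/2), the kernel integral of exp(-t/2)/t enters the sum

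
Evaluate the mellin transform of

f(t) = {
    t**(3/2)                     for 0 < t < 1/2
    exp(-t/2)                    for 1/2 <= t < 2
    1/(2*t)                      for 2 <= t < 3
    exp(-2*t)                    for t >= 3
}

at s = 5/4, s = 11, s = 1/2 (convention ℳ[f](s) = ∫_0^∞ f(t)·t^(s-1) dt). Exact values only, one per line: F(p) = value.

F(5/4) = -43*2**(1/4)/22 - 2*2**(1/4)*uppergamma(5/4, 1) + 2**(3/4)*uppergamma(5/4, 6)/4 + 2*2**(1/4)*uppergamma(5/4, 1/4) + 2*3**(1/4)
F(11) = -20201678848*exp(-1) + sqrt(2)/102400 + 5474871*exp(-6)/8 + 11605/4 + 4885809916361*exp(-1/4)/512
F(1/2) = -sqrt(3)/3 - sqrt(2)*sqrt(pi)*erfc(1) + sqrt(2)*sqrt(pi)*erfc(sqrt(6))/2 + 1/8 + sqrt(2)/2 + sqrt(2)*sqrt(pi)*erfc(1/2)

integrate the 4 segments split at 1/2, 2, 3, then add the results
between 0 and 1/2 the integrand is t**(3/2)·t^(s-1)
for t in [1/2, 2): the term is ∫ exp(-t/2)·t^(s-1)
∫ over [2, 3) of 1/(2*t)·t^(s-1) joins the sum
∫ over [3, ∞) of exp(-2*t)·t^(s-1) joins the sum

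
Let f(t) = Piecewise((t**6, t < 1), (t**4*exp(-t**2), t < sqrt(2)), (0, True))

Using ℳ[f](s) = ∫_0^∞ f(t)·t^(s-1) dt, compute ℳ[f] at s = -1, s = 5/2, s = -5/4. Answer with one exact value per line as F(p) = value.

F(-1) = -sqrt(2)*exp(-2)/2 - sqrt(pi)*erfc(sqrt(2))/4 + sqrt(pi)*erfc(1)/4 + exp(-1)/2 + 1/5
F(5/2) = -uppergamma(13/4, 2)/2 + 2/17 + uppergamma(13/4, 1)/2
F(-5/4) = -uppergamma(11/8, 2)/2 + 4/19 + uppergamma(11/8, 1)/2

remove the shared t-power first: t**4 on [0, 1); t**2*exp(-t**2) on [1, sqrt(2))
undo the shared t-power: t**2 on [0, 1); exp(-t**2) on [1, sqrt(2))
peel off the power substitution: t on [0, 1); exp(-t) on [1, 2)
cuts at 1: linearity sums the 2 kernel integrals
[0, 1) adds the kernel integral of t**6
between 1 and sqrt(2) the integrand is t**4*exp(-t**2)·t^(s-1)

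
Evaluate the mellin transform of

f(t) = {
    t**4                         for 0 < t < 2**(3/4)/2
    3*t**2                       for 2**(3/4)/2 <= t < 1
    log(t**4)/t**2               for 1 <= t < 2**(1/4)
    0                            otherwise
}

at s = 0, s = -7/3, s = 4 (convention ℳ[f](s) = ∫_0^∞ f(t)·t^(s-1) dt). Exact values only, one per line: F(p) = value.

remove the power substitution first: t**2 on [0, sqrt(2)/2); 3*t on [sqrt(2)/2, 1); log(t**2)/t on [1, sqrt(2))
back out the shared t-power: t**3 on [0, sqrt(2)/2); 3*t**2 on [sqrt(2)/2, 1); log(t**2) on [1, sqrt(2))
remove the power substitution first: t**(3/2) on [0, 1/2); 3*t on [1/2, 1); log(t) on [1, 2)
slice at 2**(3/4)/2, 1, transform all 3 pieces, and sum them
over [0, 2**(3/4)/2), the kernel integral of t**4 enters the sum
∫ over [2**(3/4)/2, 1) of 3*t**2·t^(s-1) joins the sum
on [1, 2**(1/4)): add ∫ log(t**4)/t**2·t^(s-1) dt

F(0) = sqrt(2)*(-20 - 4*log(2) + 21*sqrt(2))/16
F(-7/3) = -1485/169 - 9*2**(11/12)/169 - 3*2**(11/12)*log(2)/52 + 3*2**(7/12)/10 + 9*2**(1/12)
F(4) = sqrt(2)*(-72 + 32*log(2) + 49*sqrt(2))/64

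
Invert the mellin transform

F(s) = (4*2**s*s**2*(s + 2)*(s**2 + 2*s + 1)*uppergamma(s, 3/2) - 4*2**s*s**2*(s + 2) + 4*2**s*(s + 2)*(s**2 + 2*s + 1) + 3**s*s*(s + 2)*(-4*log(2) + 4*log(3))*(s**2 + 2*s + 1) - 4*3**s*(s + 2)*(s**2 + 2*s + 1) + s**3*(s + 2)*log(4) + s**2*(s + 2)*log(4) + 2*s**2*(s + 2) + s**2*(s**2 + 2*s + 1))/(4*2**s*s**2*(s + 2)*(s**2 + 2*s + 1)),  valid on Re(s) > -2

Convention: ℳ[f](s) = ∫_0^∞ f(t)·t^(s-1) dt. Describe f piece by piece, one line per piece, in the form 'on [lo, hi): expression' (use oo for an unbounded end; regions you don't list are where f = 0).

on [0, 1/2): t**2
on [1/2, 1): t*log(t)
on [1, 3/2): log(t)
on [3/2, oo): exp(-t)

f breaks at 1/2, 1, 3/2 into 4 integrals to sum
on [0, 1/2): add ∫ t**2·t^(s-1) dt
∫ t*log(t)·t^(s-1) over [1/2, 1)
piece [1, 3/2): integrate log(t) against the kernel
on [3/2, ∞) integrate f = exp(-t) against the kernel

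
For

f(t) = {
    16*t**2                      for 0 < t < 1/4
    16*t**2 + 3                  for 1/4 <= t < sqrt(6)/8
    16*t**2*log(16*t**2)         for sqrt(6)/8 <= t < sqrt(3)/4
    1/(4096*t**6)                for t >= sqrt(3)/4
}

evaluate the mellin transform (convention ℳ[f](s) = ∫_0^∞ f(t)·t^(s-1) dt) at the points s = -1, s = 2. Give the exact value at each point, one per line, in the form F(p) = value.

F(-1) = -4532*sqrt(3)/567 + 2*sqrt(6) + log(2**(2*sqrt(6))*3**(-2*sqrt(6) + 4*sqrt(3))) + 12
F(2) = 143/4608 + log(54**(9/256))

reversing the common scale on t: 4*t**2 on [0, 1/2); 4*t**2 + 3 on [1/2, sqrt(6)/4); 4*t**2*log(4*t**2) on [sqrt(6)/4, sqrt(3)/2); …
remove the common scale on t first: t**2 on [0, 1); t**2 + 3 on [1, sqrt(6)/2); t**2*log(t**2) on [sqrt(6)/2, sqrt(3)); …
back out the power substitution: t on [0, 1); t + 3 on [1, 3/2); t*log(t) on [3/2, 3); …
summing 4 kernel integrals split by 1/4, sqrt(6)/8, sqrt(3)/4 yields ℳ[f](s)
segment 0 to 1/4 holds 16*t**2; add its integral
on [1/4, sqrt(6)/8): add ∫ (16*t**2 + 3)·t^(s-1) dt
∫ over [sqrt(6)/8, sqrt(3)/4) of 16*t**2*log(16*t**2)·t^(s-1) joins the sum
between sqrt(3)/4 and ∞ the integrand is 1/(4096*t**6)·t^(s-1)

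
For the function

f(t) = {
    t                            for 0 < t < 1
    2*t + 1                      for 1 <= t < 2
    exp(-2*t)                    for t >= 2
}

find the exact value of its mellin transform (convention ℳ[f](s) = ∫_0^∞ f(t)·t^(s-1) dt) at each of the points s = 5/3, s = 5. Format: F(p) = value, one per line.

F(5/3) = -39/40 + 2**(1/3)*uppergamma(5/3, 4)/4 + 21*2**(2/3)/5
F(5) = 103*exp(-4)/4 + 821/30

breakpoints 1, 2: one integral from each of the 3 segments
on [0, 1) integrate f = t against the kernel
on [1, 2): add ∫ (2*t + 1)·t^(s-1) dt
∫ over [2, ∞) of exp(-2*t)·t^(s-1) joins the sum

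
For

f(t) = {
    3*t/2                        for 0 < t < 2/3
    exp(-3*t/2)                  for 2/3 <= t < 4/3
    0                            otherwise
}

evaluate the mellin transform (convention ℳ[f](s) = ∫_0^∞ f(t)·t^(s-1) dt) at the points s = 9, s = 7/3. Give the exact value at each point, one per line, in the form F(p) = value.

F(9) = 256*(-2978560 + exp(2) + 1096010*E)*exp(-2)/98415
F(7/3) = 2*18**(1/3)*(-10*uppergamma(7/3, 2) + 3 + 10*uppergamma(7/3, 1))/135

invert the common scale on t to get 3*t on [0, 1/3); exp(-3*t) on [1/3, 2/3)
remove the common scale on t first: t on [0, 1); exp(-t) on [1, 2)
split f at 2/3: ℳ[f](s) collects 2 kernel integrals
the [0, 2/3) slice contributes ∫ 3*t/2·t^(s-1) dt
∫ over [2/3, 4/3) of exp(-3*t/2)·t^(s-1) joins the sum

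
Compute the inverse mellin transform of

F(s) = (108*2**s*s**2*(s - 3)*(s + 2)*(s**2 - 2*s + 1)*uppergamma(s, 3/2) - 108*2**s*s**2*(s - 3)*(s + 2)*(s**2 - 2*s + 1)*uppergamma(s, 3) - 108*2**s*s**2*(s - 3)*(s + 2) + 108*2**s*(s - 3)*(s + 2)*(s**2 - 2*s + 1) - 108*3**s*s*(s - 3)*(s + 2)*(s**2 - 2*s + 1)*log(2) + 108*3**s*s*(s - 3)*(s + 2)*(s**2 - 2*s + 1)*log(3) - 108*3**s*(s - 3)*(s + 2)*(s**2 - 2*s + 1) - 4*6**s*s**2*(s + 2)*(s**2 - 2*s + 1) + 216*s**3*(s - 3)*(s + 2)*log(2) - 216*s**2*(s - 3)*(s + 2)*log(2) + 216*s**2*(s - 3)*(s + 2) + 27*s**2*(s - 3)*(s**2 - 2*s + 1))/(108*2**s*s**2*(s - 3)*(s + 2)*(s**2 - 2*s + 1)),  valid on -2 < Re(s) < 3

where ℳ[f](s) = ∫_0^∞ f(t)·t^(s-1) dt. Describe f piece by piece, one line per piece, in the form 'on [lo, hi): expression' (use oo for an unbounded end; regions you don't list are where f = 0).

slice at 1/2, 1, 3/2, 3, transform all 5 pieces, and sum them
on [0, 1/2) integrate f = t**2 against the kernel
segment 1/2 to 1 holds log(t)/t; add its integral
segment [1, 3/2) carries log(t); integrate it
segment 3/2 to 3 holds exp(-t); add its integral
∫ t**(-3)·t^(s-1) over [3, ∞)

on [0, 1/2): t**2
on [1/2, 1): log(t)/t
on [1, 3/2): log(t)
on [3/2, 3): exp(-t)
on [3, oo): t**(-3)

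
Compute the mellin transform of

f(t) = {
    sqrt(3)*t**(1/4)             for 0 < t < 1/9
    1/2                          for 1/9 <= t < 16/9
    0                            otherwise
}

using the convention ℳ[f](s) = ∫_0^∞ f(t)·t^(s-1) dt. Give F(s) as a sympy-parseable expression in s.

(16**s*(4*s + 1) + 4*s - 1)/(2*9**s*s*(4*s + 1))
  Re(s) > -1/4

remove the power substitution first: sqrt(3)*sqrt(t) on [0, 1/3); 1/2 on [1/3, 4/3)
reversing the common scale on t: sqrt(t) on [0, 1); 1/2 on [1, 4)
strip the power substitution: t on [0, 1); 1/2 on [1, 2)
integrate the 2 segments split at 1/9, then add the results
on [0, 1/9): add ∫ sqrt(3)*t**(1/4)·t^(s-1) dt
piece [1/9, 16/9): integrate 1/2 against the kernel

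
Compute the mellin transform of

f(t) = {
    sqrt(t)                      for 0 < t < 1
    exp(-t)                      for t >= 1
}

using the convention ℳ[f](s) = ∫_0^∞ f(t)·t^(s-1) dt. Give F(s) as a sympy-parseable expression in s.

((2*s + 1)*uppergamma(s, 1) + 2)/(2*s + 1)
  Re(s) > -1/2

summing 2 kernel integrals split by 1 yields ℳ[f](s)
on [0, 1) integrate f = sqrt(t) against the kernel
∫ exp(-t)·t^(s-1) over [1, ∞)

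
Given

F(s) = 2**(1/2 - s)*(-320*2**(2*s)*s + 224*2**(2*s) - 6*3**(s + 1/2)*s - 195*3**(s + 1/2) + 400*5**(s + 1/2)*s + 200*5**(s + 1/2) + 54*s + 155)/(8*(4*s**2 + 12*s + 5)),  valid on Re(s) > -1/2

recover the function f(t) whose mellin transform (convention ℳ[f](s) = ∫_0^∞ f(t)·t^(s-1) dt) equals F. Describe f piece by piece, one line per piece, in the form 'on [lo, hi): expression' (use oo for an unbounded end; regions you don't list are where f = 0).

summing 4 kernel integrals split by 1/2, 3/2, 2 yields ℳ[f](s)
over [0, 1/2), the kernel integral of 4*sqrt(t) enters the sum
piece [1/2, 3/2): integrate 5*t**(5/2)/2 against the kernel
∫ 6*sqrt(t)·t^(s-1) over [3/2, 2)
the [2, 5/2) slice contributes ∫ 4*t**(5/2)·t^(s-1) dt

on [0, 1/2): 4*sqrt(t)
on [1/2, 3/2): 5*t**(5/2)/2
on [3/2, 2): 6*sqrt(t)
on [2, 5/2): 4*t**(5/2)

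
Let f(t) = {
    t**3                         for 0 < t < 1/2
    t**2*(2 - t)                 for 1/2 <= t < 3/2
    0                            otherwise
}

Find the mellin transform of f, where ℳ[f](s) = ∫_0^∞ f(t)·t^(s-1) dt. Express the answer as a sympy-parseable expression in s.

the shared t-power comes off first: t on [0, 1/2); 2 - t on [1/2, 3/2)
f breaks at 1/2 into 2 integrals to sum
piece [0, 1/2): integrate t**3 against the kernel
segment 1/2 to 3/2 holds t**2*(2 - t); add its integral

(9*3**s*(s + 2) + 36*3**s - 2*s - 8)/(8*2**s*(s + 2)*(s + 3))
  Re(s) > -3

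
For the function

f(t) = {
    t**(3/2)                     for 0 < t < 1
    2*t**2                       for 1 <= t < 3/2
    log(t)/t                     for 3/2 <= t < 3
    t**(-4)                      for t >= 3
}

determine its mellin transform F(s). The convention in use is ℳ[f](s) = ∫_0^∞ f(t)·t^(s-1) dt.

decompose at 1, 3/2, 3; ℳ[f](s) sums the 4 pieces' integrals
segment [0, 1) carries t**(3/2); integrate it
between 1 and 3/2 the integrand is 2*t**2·t^(s-1)
the [3/2, 3) slice contributes ∫ log(t)/t·t^(s-1) dt
segment 3 to ∞ holds t**(-4); add its integral

(324*2**s*(s - 4)*(s + 2)*(s**2 - 2*s + 1) - 324*2**s*(s - 4)*(2*s + 3)*(s**2 - 2*s + 1) - 108*3**s*s*(s - 4)*(s + 2)*(2*s + 3)*log(3) + 108*3**s*s*(s - 4)*(s + 2)*(2*s + 3)*log(2) - 108*3**s*(s - 4)*(s + 2)*(2*s + 3)*log(2) + 108*3**s*(s - 4)*(s + 2)*(2*s + 3) + 108*3**s*(s - 4)*(s + 2)*(2*s + 3)*log(3) + 729*3**s*(s - 4)*(2*s + 3)*(s**2 - 2*s + 1) + 54*6**s*s*(s - 4)*(s + 2)*(2*s + 3)*log(3) - 54*6**s*(s - 4)*(s + 2)*(2*s + 3)*log(3) - 54*6**s*(s - 4)*(s + 2)*(2*s + 3) - 2*6**s*(s + 2)*(2*s + 3)*(s**2 - 2*s + 1))/(162*2**s*(s - 4)*(s + 2)*(2*s + 3)*(s**2 - 2*s + 1))
  -3/2 < Re(s) < 4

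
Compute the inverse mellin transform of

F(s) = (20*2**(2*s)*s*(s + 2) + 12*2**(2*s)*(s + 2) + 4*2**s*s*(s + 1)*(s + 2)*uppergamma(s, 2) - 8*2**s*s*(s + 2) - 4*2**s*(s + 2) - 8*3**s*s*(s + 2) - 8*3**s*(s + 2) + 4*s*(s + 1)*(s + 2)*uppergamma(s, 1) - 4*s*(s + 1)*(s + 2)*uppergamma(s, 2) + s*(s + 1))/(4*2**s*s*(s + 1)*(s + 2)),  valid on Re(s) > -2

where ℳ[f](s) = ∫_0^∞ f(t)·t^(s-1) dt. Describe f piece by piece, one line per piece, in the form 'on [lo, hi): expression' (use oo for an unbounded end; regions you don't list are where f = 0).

summing 5 kernel integrals split by 1/2, 1, 3/2, 2 yields ℳ[f](s)
∫ t**2·t^(s-1) over [0, 1/2)
piece [1/2, 1): integrate exp(-2*t) against the kernel
segment 1 to 3/2 holds (t + 1); add its integral
over [3/2, 2), the kernel integral of (t + 3) enters the sum
∫ over [2, ∞) of exp(-t)·t^(s-1) joins the sum

on [0, 1/2): t**2
on [1/2, 1): exp(-2*t)
on [1, 3/2): t + 1
on [3/2, 2): t + 3
on [2, oo): exp(-t)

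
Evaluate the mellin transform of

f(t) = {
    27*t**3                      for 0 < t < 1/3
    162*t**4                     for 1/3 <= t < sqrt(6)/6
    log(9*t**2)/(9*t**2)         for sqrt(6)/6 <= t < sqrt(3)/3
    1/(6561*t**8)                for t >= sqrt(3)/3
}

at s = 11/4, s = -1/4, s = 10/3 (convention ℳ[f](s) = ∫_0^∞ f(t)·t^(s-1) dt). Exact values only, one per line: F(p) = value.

remove the common scale on t first: t**3 on [0, 1); 2*t**4 on [1, sqrt(6)/2); log(t**2)/t**2 on [sqrt(6)/2, sqrt(3)); …
the power substitution comes off first: t**(3/2) on [0, 1); 2*t**2 on [1, 3/2); log(t)/t on [3/2, 3); …
f breaks at 1/3, sqrt(6)/6, sqrt(3)/3 into 4 integrals to sum
between 0 and 1/3 the integrand is 27*t**3·t^(s-1)
on [1/3, sqrt(6)/6) integrate f = 162*t**4 against the kernel
segment [sqrt(6)/6, sqrt(3)/3) carries log(9*t**2)/(9*t**2); integrate it
[sqrt(3)/3, ∞) adds the kernel integral of 1/(6561*t**8)

F(11/4) = -2012*3**(5/8)/15309 - 2*6**(5/8)*log(3)/81 - 76*3**(1/4)/16767 + 2*6**(5/8)*log(2)/81 + 4*3**(5/8)*log(3)/81 + 41*6**(5/8)/486
F(-1/4) = -8*6**(1/8)*log(2)/27 - 28*3**(1/4)/165 - 4*3**(1/8)*log(3)/27 - 116*3**(1/8)/891 + 8*6**(1/8)*log(3)/27 + 1778*6**(1/8)/1215
F(10/3) = -563*3**(1/3)/13608 - 6**(1/3)*log(3)/72 - 8*3**(2/3)/5643 + 6**(1/3)*log(2)/72 + 3**(1/3)*log(3)/36 + 5*6**(1/3)/132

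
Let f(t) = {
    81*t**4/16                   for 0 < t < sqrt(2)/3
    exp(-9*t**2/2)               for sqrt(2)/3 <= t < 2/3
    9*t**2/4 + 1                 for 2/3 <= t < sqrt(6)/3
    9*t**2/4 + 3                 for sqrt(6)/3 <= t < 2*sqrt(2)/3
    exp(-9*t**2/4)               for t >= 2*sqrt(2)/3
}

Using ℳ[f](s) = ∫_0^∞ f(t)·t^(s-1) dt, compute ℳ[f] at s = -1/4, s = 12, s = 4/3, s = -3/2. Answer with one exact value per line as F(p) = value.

strip the common scale on t: t**4 on [0, sqrt(2)/2); exp(-2*t**2) on [sqrt(2)/2, 1); t**2 + 1 on [1, sqrt(6)/2); …
back out the power substitution: t**2 on [0, 1/2); exp(-2*t) on [1/2, 1); t + 1 on [1, 3/2); …
f breaks at sqrt(2)/3, 2/3, sqrt(6)/3, 2*sqrt(2)/3 into 5 integrals to sum
segment 0 to sqrt(2)/3 holds 81*t**4/16; add its integral
over [sqrt(2)/3, 2/3), the kernel integral of exp(-9*t**2/2) enters the sum
[2/3, sqrt(6)/3) adds the kernel integral of (9*t**2/4 + 1)
piece [sqrt(6)/3, 2*sqrt(2)/3): integrate (9*t**2/4 + 3) against the kernel
on [2*sqrt(2)/3, ∞) integrate f = exp(-9*t**2/4) against the kernel

F(-1/4) = 2**(7/8)*3**(1/4)*(-2280*2**(3/4) - 210*uppergamma(-1/8, 2) + 105*2**(7/8)*uppergamma(-1/8, 2) + 28 + 210*uppergamma(-1/8, 1) + 720*2**(7/8) + 1120*3**(7/8))/840
F(12) = (219072*E + 1986101*exp(2) + 36916992)*exp(-2)/11160261
F(4/3) = 6**(2/3)*(-480*3**(2/3) - 336*2**(2/3) - 160*uppergamma(2/3, 2) + 15 + 160*2**(2/3)*uppergamma(2/3, 2) + 160*uppergamma(2/3, 1) + 1824*2**(1/3))/2880
F(-3/2) = 2**(1/4)*sqrt(3)*(-120*2**(1/4) - 90*uppergamma(-3/4, 2) + 45*2**(1/4)*uppergamma(-3/4, 2) + 90*uppergamma(-3/4, 1) + 18 + 80*3**(1/4) + 90*sqrt(2))/120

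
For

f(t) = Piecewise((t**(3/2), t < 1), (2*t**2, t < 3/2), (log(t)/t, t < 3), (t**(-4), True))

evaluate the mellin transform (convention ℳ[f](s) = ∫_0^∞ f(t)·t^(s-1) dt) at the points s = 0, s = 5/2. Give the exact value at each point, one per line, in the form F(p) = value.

slice at 1, 3/2, 3, transform all 4 pieces, and sum them
∫ t**(3/2)·t^(s-1) over [0, 1)
segment 1 to 3/2 holds 2*t**2; add its integral
between 3/2 and 3 the integrand is log(t)/t·t^(s-1)
on [3, ∞) integrate f = t**(-4) against the kernel

F(0) = log(6**(1/3)/2) + 365/162
F(5/2) = -34*sqrt(3)/27 - 7/36 + log(2**(sqrt(6)/2)*3**(-sqrt(6)/2 + 2*sqrt(3))) + 35*sqrt(6)/24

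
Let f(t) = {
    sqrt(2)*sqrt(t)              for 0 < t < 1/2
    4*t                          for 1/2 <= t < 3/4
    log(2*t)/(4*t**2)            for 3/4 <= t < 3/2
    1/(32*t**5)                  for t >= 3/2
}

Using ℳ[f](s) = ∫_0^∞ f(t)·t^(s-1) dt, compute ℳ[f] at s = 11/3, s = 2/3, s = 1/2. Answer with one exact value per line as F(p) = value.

F(11/3) = -299*18**(1/3)/4800 - 9*6**(2/3)*log(3)/320 - 33*2**(1/3)/2800 + 9*6**(2/3)*log(2)/320 + 7587*6**(2/3)/89600 + 9*18**(1/3)*log(3)/80
F(2/3) = -6*2**(1/3)/35 - 6**(2/3)*log(2)/12 - 18**(1/3)*log(3)/24 - 1037*18**(1/3)/33696 + 6**(2/3)*log(3)/12 + 41*6**(2/3)/80
F(1/2) = -sqrt(2)/6 - 4*sqrt(3)*log(2)/27 - sqrt(6)*log(3)/27 - 53*sqrt(6)/2187 + 4*sqrt(3)*log(3)/27 + 89*sqrt(3)/81

strip the common scale on t: sqrt(t) on [0, 1); 2*t on [1, 3/2); log(t)/t**2 on [3/2, 3); …
remove the shared t-power first: t**(3/2) on [0, 1); 2*t**2 on [1, 3/2); log(t)/t on [3/2, 3); …
the 4 pieces separated at 1/2, 3/4, 3/2 each add one integral
∫ over [0, 1/2) of sqrt(2)*sqrt(t)·t^(s-1) joins the sum
between 1/2 and 3/4 the integrand is 4*t·t^(s-1)
the [3/4, 3/2) slice contributes ∫ log(2*t)/(4*t**2)·t^(s-1) dt
the [3/2, ∞) slice contributes ∫ 1/(32*t**5)·t^(s-1) dt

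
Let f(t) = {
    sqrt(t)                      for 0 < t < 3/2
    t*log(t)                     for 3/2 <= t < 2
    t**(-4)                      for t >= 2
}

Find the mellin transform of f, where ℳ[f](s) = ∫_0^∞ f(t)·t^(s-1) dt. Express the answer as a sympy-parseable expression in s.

treat the 3 regions marked off by 3/2, 2 separately and sum
on [0, 3/2) integrate f = sqrt(t) against the kernel
between 3/2 and 2 the integrand is t*log(t)·t^(s-1)
piece [2, ∞): integrate t**(-4) against the kernel

(-32*2**(2*s)*(s - 4)*(2*s + 1) + 3**s*s*(s - 4)*(2*s + 1)*(-24*log(3) + 24*log(2)) + 3**s*(s - 4)*(2*s + 1)*(-24*log(3) + 24*log(2)) + 24*3**s*(s - 4)*(2*s + 1) + 16*3**s*sqrt(6)*(s - 4)*(s**2 + 2*s + 1) + 32*4**s*s*(s - 4)*(2*s + 1)*log(2) + 32*4**s*(s - 4)*(2*s + 1)*log(2) - 4**s*(2*s + 1)*(s**2 + 2*s + 1))/(16*2**s*(s - 4)*(2*s + 1)*(s**2 + 2*s + 1))
  -1/2 < Re(s) < 4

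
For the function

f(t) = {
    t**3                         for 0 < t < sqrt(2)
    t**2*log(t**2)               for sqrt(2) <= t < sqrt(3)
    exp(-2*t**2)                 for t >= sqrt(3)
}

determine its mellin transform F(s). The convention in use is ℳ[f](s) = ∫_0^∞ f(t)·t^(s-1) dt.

(-12**(s/2)*s*(s + 3)*log(2) - 2*12**(s/2)*(s + 3)*log(2) + 2*12**(s/2)*(s + 3) + 4*12**(s/2)*sqrt(2)*(s**2/4 + s + 1) + 3*18**(s/2)*s*(s + 3)*log(3)/2 - 3*18**(s/2)*(s + 3) + 3*18**(s/2)*(s + 3)*log(3) + 3**(s/2)*(s + 3)*(s**2/4 + s + 1)*uppergamma(s/2, 6))/(2*6**(s/2)*(s + 3)*(s**2/4 + s + 1))
  Re(s) > -3

peel off the power substitution: t**(3/2) on [0, 2); t*log(t) on [2, 3); exp(-2*t) on [3, ∞)
treat the 3 regions marked off by sqrt(2), sqrt(3) separately and sum
∫ over [0, sqrt(2)) of t**3·t^(s-1) joins the sum
over [sqrt(2), sqrt(3)), the kernel integral of t**2*log(t**2) enters the sum
for t in [sqrt(3), ∞): the term is ∫ exp(-2*t**2)·t^(s-1)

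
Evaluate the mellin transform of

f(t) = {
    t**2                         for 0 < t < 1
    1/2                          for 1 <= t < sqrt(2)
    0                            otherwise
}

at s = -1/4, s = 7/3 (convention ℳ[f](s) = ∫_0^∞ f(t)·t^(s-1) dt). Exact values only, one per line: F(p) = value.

F(-1/4) = 18/7 - 2**(7/8)
F(7/3) = 3/182 + 3*2**(1/6)/7

strip the power substitution: t on [0, 1); 1/2 on [1, 2)
treat the 2 regions marked off by 1 separately and sum
piece [0, 1): integrate t**2 against the kernel
between 1 and sqrt(2) the integrand is 1/2·t^(s-1)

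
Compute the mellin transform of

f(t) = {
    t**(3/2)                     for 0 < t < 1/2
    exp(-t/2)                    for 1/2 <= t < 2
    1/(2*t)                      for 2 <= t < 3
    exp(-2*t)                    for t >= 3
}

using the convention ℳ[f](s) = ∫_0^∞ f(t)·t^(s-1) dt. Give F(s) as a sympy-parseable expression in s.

(12*24**s*(s - 1)*(2*s + 3)*uppergamma(s, 1/4) - 12*24**s*(s - 1)*(2*s + 3)*uppergamma(s, 1) - 3*24**s*(2*s + 3) + 2*36**s*(2*s + 3) + 12*6**s*(s - 1)*(2*s + 3)*uppergamma(s, 6) + 6*sqrt(2)*6**s*(s - 1))/(12*12**s*(s - 1)*(2*s + 3))
  Re(s) > -3/2

f breaks at 1/2, 2, 3 into 4 integrals to sum
the [0, 1/2) slice contributes ∫ t**(3/2)·t^(s-1) dt
on [1/2, 2) integrate f = exp(-t/2) against the kernel
for t in [2, 3): the term is ∫ 1/(2*t)·t^(s-1)
segment 3 to ∞ holds exp(-2*t); add its integral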